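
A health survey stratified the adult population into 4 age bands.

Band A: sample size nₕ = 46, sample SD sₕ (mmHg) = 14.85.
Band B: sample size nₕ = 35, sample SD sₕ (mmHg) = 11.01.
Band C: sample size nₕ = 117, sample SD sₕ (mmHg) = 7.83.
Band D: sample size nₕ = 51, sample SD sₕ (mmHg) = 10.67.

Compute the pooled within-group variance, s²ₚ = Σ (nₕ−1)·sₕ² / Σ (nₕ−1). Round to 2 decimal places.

109.59

A: (46−1)·14.85² = 45·220.5225 = 9923.5125
B: (35−1)·11.01² = 34·121.2201 = 4121.4834
C: (117−1)·7.83² = 116·61.3089 = 7111.8324
D: (51−1)·10.67² = 50·113.8489 = 5692.445
Numerator = 26849.2733; denominator = Σ(nₕ−1) = 245.
s²ₚ = 26849.2733/245 = 109.5889... → 109.59.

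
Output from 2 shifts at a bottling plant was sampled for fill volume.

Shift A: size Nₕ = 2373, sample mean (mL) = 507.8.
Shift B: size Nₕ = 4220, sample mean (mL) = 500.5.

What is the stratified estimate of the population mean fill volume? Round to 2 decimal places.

503.13

x̄_st = (Σ Nₕx̄ₕ) / (Σ Nₕ) = (2373·507.8 + 4220·500.5) / 6593
= 3317119.4 / 6593 = 503.1275... → 503.13.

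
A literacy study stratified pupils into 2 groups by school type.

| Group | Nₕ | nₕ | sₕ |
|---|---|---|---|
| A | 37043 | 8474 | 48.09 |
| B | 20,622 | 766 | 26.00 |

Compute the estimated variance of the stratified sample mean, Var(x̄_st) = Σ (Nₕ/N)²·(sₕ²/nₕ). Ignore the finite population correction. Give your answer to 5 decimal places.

0.22548

N = 57665; Wₕ = Nₕ/N.
group A: (37043/57665)²·48.09²/8474 = 0.11261826
group B: (20622/57665)²·26.00²/766 = 0.11286386
Sum = 0.22548212 → 0.22548.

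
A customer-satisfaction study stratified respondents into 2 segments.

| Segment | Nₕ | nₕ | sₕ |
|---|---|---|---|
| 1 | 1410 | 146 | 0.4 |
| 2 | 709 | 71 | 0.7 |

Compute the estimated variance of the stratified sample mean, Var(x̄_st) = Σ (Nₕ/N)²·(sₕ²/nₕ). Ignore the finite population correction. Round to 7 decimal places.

0.0012578

N = 2119; Wₕ = Nₕ/N.
segment 1: (1410/2119)²·0.4²/146 = 0.0004852253
segment 2: (709/2119)²·0.7²/71 = 0.0007726242
Sum = 0.0012578495 → 0.0012578.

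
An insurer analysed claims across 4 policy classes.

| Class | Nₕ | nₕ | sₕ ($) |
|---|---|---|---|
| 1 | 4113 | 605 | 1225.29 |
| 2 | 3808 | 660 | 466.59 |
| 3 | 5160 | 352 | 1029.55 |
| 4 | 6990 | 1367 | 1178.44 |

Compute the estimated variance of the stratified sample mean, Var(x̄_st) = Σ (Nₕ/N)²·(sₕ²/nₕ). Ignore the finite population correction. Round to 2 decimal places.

438.32

N = 20071. Term for each stratum: Wₕ²sₕ²/nₕ.
Var(x̄_st) = 104.20818 + 11.87361 + 199.02774 + 123.21477 = 438.32429 → 438.32.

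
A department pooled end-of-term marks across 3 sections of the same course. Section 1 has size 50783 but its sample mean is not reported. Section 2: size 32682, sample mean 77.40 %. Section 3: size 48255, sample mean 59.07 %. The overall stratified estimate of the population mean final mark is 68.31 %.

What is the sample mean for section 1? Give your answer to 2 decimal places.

N = 50783 + 32682 + 48255 = 131720.
Overall total = μ·N = 68.31·131720 = 8997793.2.
Subtract the known strata: 32682·77.40 + 48255·59.07 = 5380009.65.
Remaining total for section 1: 8997793.2 − 5380009.65 = 3617783.55.
Divide by its size: 3617783.55 / 50783 = 71.2401... → 71.24.

71.24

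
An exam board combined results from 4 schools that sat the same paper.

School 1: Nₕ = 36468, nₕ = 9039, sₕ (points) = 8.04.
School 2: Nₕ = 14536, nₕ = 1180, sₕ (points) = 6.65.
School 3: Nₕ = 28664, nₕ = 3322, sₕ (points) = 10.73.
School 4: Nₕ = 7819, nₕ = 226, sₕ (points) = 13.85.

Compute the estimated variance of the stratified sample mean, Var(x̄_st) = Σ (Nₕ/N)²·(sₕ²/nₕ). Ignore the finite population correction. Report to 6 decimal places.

N = 87487. Term for each stratum: Wₕ²sₕ²/nₕ.
Var(x̄_st) = 0.001242592 + 0.001034580 + 0.003720372 + 0.006779638 = 0.012777182 → 0.012777.

0.012777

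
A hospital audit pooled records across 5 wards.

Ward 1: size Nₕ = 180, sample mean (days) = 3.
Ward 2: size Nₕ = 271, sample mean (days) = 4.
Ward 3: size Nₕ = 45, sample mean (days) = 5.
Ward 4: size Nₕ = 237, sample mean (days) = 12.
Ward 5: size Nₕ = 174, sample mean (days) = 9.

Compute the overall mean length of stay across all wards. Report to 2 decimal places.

6.90

N = 180 + 271 + 45 + 237 + 174 = 907.
Weight each subgroup mean by Nₕ/N and sum.
Σ Nₕx̄ₕ = 180·3 + 271·4 + 45·5 + 237·12 + 174·9 = 540 + 1084 + 225 + 2844 + 1566 = 6259.
Divide by N: 6259 / 907 = 6.9008... → 6.90.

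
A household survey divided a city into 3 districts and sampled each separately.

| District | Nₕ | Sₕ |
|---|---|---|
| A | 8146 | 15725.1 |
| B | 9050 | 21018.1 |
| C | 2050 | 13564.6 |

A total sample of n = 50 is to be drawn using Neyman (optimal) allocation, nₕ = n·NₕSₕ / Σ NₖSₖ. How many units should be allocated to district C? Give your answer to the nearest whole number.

4

Σ NₕSₕ = 8146·15725.1 + 9050·21018.1 + 2050·13564.6 = 346117899.6.
Share for C: 27807430/346117899.6 = 0.08034.
n_C = 50 × 0.08034 = 4.017... → 4.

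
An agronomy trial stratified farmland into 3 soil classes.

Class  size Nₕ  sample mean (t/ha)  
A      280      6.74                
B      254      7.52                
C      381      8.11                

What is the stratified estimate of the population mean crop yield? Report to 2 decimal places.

x̄_st = (Σ Nₕx̄ₕ) / (Σ Nₕ) = (280·6.74 + 254·7.52 + 381·8.11) / 915
= 6887.19 / 915 = 7.5270... → 7.53.

7.53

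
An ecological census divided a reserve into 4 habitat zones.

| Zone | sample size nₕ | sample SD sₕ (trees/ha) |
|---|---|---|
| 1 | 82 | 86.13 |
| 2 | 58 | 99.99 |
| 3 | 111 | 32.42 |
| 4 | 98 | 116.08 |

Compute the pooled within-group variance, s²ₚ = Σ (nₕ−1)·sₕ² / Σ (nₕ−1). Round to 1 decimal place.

7517.2

Degrees of freedom: 81 + 57 + 110 + 97 = 345.
Σ(nₕ−1)sₕ² = 81·7418.3769 + 57·9998.0001 + 110·1051.0564 + 97·13474.5664 = 2593423.6794.
s²ₚ = 2593423.6794 / 345 = 7517.170... → 7517.2.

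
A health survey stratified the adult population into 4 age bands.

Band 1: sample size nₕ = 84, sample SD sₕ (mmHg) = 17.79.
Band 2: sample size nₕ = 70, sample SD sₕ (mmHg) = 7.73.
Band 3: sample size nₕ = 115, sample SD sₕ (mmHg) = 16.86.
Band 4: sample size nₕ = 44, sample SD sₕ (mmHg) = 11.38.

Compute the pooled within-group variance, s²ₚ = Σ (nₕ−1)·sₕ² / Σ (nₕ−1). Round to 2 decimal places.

Degrees of freedom: 83 + 69 + 114 + 43 = 309.
Σ(nₕ−1)sₕ² = 83·316.4841 + 69·59.7529 + 114·284.2596 + 43·129.5044 = 68365.414.
s²ₚ = 68365.414 / 309 = 221.2473... → 221.25.

221.25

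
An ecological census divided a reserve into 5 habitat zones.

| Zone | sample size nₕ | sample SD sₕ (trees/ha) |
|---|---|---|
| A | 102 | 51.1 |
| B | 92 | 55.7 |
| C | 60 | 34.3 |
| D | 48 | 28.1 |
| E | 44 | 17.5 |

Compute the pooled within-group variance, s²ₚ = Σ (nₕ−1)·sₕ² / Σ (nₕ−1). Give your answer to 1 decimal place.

A: (102−1)·51.1² = 101·2611.21 = 263732.21
B: (92−1)·55.7² = 91·3102.49 = 282326.59
C: (60−1)·34.3² = 59·1176.49 = 69412.91
D: (48−1)·28.1² = 47·789.61 = 37111.67
E: (44−1)·17.5² = 43·306.25 = 13168.75
Numerator = 665752.13; denominator = Σ(nₕ−1) = 341.
s²ₚ = 665752.13/341 = 1952.352... → 1952.4.

1952.4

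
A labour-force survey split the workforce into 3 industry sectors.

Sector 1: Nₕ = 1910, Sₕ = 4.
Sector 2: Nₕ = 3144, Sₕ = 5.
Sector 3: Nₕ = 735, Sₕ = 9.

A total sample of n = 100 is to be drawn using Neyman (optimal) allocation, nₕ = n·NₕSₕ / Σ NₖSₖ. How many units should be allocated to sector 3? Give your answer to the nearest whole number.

22

Σ NₕSₕ = 1910·4 + 3144·5 + 735·9 = 29975.
Share for 3: 6615/29975 = 0.22068.
n_3 = 100 × 0.22068 = 22.068... → 22.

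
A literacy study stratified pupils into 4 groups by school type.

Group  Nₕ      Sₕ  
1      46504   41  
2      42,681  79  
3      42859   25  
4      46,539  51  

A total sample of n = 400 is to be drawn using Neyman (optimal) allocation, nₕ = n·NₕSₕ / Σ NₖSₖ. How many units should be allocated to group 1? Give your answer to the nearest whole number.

87

1: NₕSₕ = 46504·41 = 1906664
2: NₕSₕ = 42681·79 = 3371799
3: NₕSₕ = 42859·25 = 1071475
4: NₕSₕ = 46539·51 = 2373489
Σ NₕSₕ = 8723427.
n_1 = 400·1906664/8723427 = 87.427... → 87.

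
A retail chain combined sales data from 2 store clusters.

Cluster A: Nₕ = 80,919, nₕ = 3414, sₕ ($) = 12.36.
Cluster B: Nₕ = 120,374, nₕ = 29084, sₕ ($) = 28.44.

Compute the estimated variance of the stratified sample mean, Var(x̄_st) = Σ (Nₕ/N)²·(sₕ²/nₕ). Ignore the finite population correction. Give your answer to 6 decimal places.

N = 201293. Term for each stratum: Wₕ²sₕ²/nₕ.
Var(x̄_st) = 0.007231312 + 0.009945190 = 0.017176502 → 0.017177.

0.017177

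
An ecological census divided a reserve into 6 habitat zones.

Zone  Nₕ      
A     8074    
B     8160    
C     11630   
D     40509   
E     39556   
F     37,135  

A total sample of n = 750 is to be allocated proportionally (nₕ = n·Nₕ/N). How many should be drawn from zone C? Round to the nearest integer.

Share of zone C = 11630/145064 = 0.08017.
Allocate 750 × 0.08017 = 60.129... → 60.

60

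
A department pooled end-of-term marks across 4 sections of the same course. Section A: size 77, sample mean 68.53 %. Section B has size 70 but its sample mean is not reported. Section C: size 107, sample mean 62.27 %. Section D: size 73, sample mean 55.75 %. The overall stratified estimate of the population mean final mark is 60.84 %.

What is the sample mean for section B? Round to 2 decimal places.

55.50

N = 77 + 70 + 107 + 73 = 327.
Overall total = μ·N = 60.84·327 = 19894.68.
Subtract the known strata: 77·68.53 + 107·62.27 + 73·55.75 = 16009.45.
Remaining total for section B: 19894.68 − 16009.45 = 3885.23.
Divide by its size: 3885.23 / 70 = 55.5033... → 55.50.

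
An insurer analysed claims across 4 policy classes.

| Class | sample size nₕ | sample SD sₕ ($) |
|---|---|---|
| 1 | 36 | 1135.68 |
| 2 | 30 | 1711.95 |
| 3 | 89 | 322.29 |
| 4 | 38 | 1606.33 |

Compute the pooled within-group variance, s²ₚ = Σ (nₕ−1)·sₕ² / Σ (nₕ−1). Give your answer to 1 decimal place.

1242041.9

Degrees of freedom: 35 + 29 + 88 + 37 = 189.
Σ(nₕ−1)sₕ² = 35·1289769.0624 + 29·2930772.8025 + 88·103870.8441 + 37·2580296.0689 = 234745917.2866.
s²ₚ = 234745917.2866 / 189 = 1242041.890... → 1242041.9.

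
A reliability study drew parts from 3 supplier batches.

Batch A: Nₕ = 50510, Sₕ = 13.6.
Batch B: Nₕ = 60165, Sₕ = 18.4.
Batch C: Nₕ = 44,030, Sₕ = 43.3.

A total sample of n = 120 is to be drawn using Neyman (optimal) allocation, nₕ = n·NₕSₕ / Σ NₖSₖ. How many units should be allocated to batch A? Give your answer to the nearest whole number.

A: NₕSₕ = 50510·13.6 = 686936
B: NₕSₕ = 60165·18.4 = 1107036
C: NₕSₕ = 44030·43.3 = 1906499
Σ NₕSₕ = 3700471.
n_A = 120·686936/3700471 = 22.276... → 22.

22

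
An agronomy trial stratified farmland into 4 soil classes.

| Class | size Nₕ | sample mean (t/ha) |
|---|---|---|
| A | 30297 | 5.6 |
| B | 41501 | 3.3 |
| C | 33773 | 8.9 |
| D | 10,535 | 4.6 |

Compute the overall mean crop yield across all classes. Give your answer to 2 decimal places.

N = 30297 + 41501 + 33773 + 10535 = 116106.
Overall mean = Σ (Nₕ/N)·x̄ₕ — weight by population share, not a simple average.
Σ Nₕx̄ₕ = 30297·5.6 + 41501·3.3 + 33773·8.9 + 10535·4.6 = 169663.2 + 136953.3 + 300579.7 + 48461 = 655657.2.
Divide by N: 655657.2 / 116106 = 5.6471... → 5.65.

5.65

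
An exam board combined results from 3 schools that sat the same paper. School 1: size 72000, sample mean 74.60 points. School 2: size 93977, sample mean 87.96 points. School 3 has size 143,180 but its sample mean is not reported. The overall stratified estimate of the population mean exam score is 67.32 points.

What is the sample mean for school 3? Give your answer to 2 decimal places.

50.11

Σ Nₕx̄ₕ = N·μ, so 143180·x̄_3 = 309157·67.32 − (72000·74.60 + 93977·87.96).
= 20812449.24 − 13637416.92 = 7175032.32.
x̄_3 = 7175032.32 / 143180 = 50.1120... → 50.11.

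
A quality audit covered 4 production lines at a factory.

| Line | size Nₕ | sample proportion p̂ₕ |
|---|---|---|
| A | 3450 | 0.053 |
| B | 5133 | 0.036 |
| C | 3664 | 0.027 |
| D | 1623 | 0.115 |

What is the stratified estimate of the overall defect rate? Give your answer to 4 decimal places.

0.0471

N = 3450 + 5133 + 3664 + 1623 = 13870.
Overall proportion = Σ (Nₕ/N)·p̂ₕ.
Σ Nₕp̂ₕ = 182.85 + 184.788 + 98.928 + 186.645 = 653.211.
653.211 / 13870 = 0.047095... → 0.0471.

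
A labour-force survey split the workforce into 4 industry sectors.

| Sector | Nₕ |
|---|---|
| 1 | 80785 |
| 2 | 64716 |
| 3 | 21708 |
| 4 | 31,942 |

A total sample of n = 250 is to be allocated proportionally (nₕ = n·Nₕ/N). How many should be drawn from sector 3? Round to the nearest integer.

N = 80785 + 64716 + 21708 + 31942 = 199151.
n_3 = 250·21708/199151 = 27.251... → 27.

27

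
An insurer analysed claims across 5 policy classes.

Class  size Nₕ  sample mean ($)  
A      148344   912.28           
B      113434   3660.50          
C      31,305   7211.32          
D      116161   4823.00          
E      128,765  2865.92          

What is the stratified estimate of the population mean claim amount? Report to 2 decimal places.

N = 148344 + 113434 + 31305 + 116161 + 128765 = 538009.
Weight each subgroup mean by Nₕ/N and sum.
Σ Nₕx̄ₕ = 148344·912.28 + 113434·3660.50 + 31305·7211.32 + 116161·4823.00 + 128765·2865.92 = 135331264.32 + 415225157 + 225750372.6 + 560244503 + 369030188.8 = 1705581485.72.
Divide by N: 1705581485.72 / 538009 = 3170.1728... → 3170.17.

3170.17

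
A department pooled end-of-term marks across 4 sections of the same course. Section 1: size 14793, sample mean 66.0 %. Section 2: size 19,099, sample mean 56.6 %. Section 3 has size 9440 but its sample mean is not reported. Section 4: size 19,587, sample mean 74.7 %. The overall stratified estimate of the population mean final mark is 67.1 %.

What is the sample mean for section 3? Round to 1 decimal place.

74.3

N = 14793 + 19099 + 9440 + 19587 = 62919.
Overall total = μ·N = 67.1·62919 = 4221864.9.
Subtract the known strata: 14793·66.0 + 19099·56.6 + 19587·74.7 = 3520490.3.
Remaining total for section 3: 4221864.9 − 3520490.3 = 701374.6.
Divide by its size: 701374.6 / 9440 = 74.298... → 74.3.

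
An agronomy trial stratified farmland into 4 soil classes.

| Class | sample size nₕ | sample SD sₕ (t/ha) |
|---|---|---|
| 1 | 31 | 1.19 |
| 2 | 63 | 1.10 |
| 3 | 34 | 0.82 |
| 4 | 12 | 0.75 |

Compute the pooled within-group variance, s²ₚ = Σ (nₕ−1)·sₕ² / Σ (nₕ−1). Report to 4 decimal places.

1: (31−1)·1.19² = 30·1.4161 = 42.483
2: (63−1)·1.10² = 62·1.21 = 75.02
3: (34−1)·0.82² = 33·0.6724 = 22.1892
4: (12−1)·0.75² = 11·0.5625 = 6.1875
Numerator = 145.8797; denominator = Σ(nₕ−1) = 136.
s²ₚ = 145.8797/136 = 1.072645... → 1.0726.

1.0726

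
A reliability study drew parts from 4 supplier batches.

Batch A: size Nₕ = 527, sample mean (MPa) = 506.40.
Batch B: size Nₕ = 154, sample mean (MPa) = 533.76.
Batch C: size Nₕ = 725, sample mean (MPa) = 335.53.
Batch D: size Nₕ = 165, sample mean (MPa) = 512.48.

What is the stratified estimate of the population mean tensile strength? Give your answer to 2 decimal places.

N = 1571; weights Wₕ = Nₕ/N = (0.3355, 0.0980, 0.4615, 0.1050).
x̄_st = Σ Wₕ·x̄ₕ = 0.3355·506.40 + 0.0980·533.76 + 0.4615·335.53 + 0.1050·512.48 ≈ 430.8659...
→ 430.87.

430.87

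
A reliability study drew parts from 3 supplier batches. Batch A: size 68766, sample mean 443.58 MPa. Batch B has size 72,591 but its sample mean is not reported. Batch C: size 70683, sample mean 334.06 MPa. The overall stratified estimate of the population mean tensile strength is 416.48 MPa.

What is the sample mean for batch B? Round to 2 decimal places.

471.06

Σ Nₕx̄ₕ = N·μ, so 72591·x̄_B = 212040·416.48 − (68766·443.58 + 70683·334.06).
= 88310419.2 − 54115585.26 = 34194833.94.
x̄_B = 34194833.94 / 72591 = 471.0616... → 471.06.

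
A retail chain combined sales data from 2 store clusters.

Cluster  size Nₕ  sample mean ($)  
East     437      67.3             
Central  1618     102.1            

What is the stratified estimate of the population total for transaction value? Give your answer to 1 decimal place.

Population total = Σ Nₕ·x̄ₕ (each stratum's size times its mean).
437·67.3 + 1618·102.1 = 29410.1 + 165197.8 = 194607.9.

194607.9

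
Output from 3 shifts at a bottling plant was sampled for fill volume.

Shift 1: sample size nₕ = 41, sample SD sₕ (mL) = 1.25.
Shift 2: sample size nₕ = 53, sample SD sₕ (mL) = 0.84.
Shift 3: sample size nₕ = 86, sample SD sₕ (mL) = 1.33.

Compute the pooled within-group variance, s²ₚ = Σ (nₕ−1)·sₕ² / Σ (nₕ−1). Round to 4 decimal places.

1.4099

Degrees of freedom: 40 + 52 + 85 = 177.
Σ(nₕ−1)sₕ² = 40·1.5625 + 52·0.7056 + 85·1.7689 = 249.5477.
s²ₚ = 249.5477 / 177 = 1.409874... → 1.4099.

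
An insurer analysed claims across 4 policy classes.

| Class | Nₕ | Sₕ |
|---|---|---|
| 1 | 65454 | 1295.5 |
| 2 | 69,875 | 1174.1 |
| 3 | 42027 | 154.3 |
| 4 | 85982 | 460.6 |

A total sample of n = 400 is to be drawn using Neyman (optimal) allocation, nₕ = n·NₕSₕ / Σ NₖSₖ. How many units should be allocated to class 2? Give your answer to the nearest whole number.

Σ NₕSₕ = 65454·1295.5 + 69875·1174.1 + 42027·154.3 + 85982·460.6 = 212923969.8.
Share for 2: 82040237.5/212923969.8 = 0.38530.
n_2 = 400 × 0.38530 = 154.121... → 154.

154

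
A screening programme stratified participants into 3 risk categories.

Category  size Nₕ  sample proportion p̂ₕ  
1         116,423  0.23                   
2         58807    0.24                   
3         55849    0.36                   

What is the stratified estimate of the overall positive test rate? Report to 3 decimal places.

Wₕ = Nₕ/N with N = 231079: 0.5038, 0.2545, 0.2417.
p̂_st = 0.5038·0.23 + 0.2545·0.24 + 0.2417·0.36 ≈ 0.26396... → 0.264.

0.264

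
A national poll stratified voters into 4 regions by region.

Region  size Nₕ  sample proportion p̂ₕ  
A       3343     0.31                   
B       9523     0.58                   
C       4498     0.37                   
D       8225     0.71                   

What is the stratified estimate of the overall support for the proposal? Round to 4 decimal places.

N = 3343 + 9523 + 4498 + 8225 = 25589.
Overall proportion = Σ (Nₕ/N)·p̂ₕ.
Σ Nₕp̂ₕ = 1036.33 + 5523.34 + 1664.26 + 5839.75 = 14063.68.
14063.68 / 25589 = 0.549599... → 0.5496.

0.5496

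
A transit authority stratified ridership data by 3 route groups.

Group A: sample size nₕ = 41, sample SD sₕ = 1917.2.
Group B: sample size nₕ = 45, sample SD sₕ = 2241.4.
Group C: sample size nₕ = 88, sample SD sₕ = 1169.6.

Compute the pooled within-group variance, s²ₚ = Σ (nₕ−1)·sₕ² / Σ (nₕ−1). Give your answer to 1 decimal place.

2848477.0

A: (41−1)·1917.2² = 40·3675655.84 = 147026233.6
B: (45−1)·2241.4² = 44·5023873.96 = 221050454.24
C: (88−1)·1169.6² = 87·1367964.16 = 119012881.92
Numerator = 487089569.76; denominator = Σ(nₕ−1) = 171.
s²ₚ = 487089569.76/171 = 2848477.016... → 2848477.0.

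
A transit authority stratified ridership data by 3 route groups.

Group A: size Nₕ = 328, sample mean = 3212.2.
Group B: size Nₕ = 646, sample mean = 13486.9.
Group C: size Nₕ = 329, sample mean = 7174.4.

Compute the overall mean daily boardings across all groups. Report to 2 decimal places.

9306.61

N = 328 + 646 + 329 = 1303.
Overall mean = Σ (Nₕ/N)·x̄ₕ — weight by population share, not a simple average.
Σ Nₕx̄ₕ = 328·3212.2 + 646·13486.9 + 329·7174.4 = 1053601.6 + 8712537.4 + 2360377.6 = 12126516.6.
Divide by N: 12126516.6 / 1303 = 9306.6129... → 9306.61.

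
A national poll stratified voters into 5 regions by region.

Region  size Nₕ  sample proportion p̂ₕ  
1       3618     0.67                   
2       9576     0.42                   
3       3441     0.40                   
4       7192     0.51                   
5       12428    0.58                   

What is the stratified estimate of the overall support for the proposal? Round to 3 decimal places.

0.516

Wₕ = Nₕ/N with N = 36255: 0.0998, 0.2641, 0.0949, 0.1984, 0.3428.
p̂_st = 0.0998·0.67 + 0.2641·0.42 + 0.0949·0.40 + 0.1984·0.51 + 0.3428·0.58 ≈ 0.51575... → 0.516.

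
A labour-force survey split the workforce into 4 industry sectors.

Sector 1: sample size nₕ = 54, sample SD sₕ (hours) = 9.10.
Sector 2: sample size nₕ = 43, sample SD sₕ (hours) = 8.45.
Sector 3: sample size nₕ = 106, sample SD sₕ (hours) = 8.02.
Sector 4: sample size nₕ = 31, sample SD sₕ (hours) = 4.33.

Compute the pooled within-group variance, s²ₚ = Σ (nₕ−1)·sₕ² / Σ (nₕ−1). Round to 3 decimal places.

63.930

1: (54−1)·9.10² = 53·82.81 = 4388.93
2: (43−1)·8.45² = 42·71.4025 = 2998.905
3: (106−1)·8.02² = 105·64.3204 = 6753.642
4: (31−1)·4.33² = 30·18.7489 = 562.467
Numerator = 14703.944; denominator = Σ(nₕ−1) = 230.
s²ₚ = 14703.944/230 = 63.93019... → 63.930.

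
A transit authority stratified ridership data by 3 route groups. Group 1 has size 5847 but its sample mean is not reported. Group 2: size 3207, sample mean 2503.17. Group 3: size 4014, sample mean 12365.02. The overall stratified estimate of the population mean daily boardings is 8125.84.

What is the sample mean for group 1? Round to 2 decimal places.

8299.58

Σ Nₕx̄ₕ = N·μ, so 5847·x̄_1 = 13068·8125.84 − (3207·2503.17 + 4014·12365.02).
= 106188477.12 − 57660856.47 = 48527620.65.
x̄_1 = 48527620.65 / 5847 = 8299.5760... → 8299.58.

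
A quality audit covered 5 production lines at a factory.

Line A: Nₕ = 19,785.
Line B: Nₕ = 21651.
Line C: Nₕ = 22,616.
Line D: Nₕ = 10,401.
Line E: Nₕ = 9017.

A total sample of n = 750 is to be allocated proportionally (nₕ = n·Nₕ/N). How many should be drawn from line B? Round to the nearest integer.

195

Share of line B = 21651/83470 = 0.25939.
Allocate 750 × 0.25939 = 194.540... → 195.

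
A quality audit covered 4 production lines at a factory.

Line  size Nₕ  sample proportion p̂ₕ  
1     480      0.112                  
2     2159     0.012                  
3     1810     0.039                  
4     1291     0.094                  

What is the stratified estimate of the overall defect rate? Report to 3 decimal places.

N = 480 + 2159 + 1810 + 1291 = 5740.
Overall proportion = Σ (Nₕ/N)·p̂ₕ.
Σ Nₕp̂ₕ = 53.76 + 25.908 + 70.59 + 121.354 = 271.612.
271.612 / 5740 = 0.04732... → 0.047.

0.047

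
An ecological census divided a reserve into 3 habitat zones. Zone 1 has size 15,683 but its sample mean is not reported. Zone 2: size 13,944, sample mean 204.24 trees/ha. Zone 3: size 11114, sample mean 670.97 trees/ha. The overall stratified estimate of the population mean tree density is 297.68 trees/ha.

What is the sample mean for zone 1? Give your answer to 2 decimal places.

116.22

N = 15683 + 13944 + 11114 = 40741.
Overall total = μ·N = 297.68·40741 = 12127780.88.
Subtract the known strata: 13944·204.24 + 11114·670.97 = 10305083.14.
Remaining total for zone 1: 12127780.88 − 10305083.14 = 1822697.74.
Divide by its size: 1822697.74 / 15683 = 116.2212... → 116.22.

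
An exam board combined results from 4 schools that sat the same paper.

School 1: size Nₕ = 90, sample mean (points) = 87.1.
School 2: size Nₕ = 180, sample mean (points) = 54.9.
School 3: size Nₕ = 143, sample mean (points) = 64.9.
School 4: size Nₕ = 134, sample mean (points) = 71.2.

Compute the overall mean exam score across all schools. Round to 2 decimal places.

66.81

N = 547; weights Wₕ = Nₕ/N = (0.1645, 0.3291, 0.2614, 0.2450).
x̄_st = Σ Wₕ·x̄ₕ = 0.1645·87.1 + 0.3291·54.9 + 0.2614·64.9 + 0.2450·71.2 ≈ 66.8053...
→ 66.81.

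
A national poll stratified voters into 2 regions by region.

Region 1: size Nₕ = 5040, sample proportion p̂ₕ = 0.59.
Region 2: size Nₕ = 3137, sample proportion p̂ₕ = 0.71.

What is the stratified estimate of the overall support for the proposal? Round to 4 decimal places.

0.6360

N = 5040 + 3137 = 8177.
Overall proportion = Σ (Nₕ/N)·p̂ₕ.
Σ Nₕp̂ₕ = 2973.6 + 2227.27 = 5200.87.
5200.87 / 8177 = 0.636036... → 0.6360.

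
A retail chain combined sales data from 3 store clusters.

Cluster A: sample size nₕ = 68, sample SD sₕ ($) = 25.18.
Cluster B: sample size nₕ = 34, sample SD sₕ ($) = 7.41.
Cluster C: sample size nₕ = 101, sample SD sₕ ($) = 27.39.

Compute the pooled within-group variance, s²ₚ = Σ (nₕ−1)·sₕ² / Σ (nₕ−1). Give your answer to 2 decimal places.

Degrees of freedom: 67 + 33 + 100 = 200.
Σ(nₕ−1)sₕ² = 67·634.0324 + 33·54.9081 + 100·750.2121 = 119313.3481.
s²ₚ = 119313.3481 / 200 = 596.5667... → 596.57.

596.57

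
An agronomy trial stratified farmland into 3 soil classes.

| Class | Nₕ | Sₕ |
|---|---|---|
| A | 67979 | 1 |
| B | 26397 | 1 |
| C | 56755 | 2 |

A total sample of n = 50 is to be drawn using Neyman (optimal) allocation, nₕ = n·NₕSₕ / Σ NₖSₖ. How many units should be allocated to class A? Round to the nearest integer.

16

A: NₕSₕ = 67979·1 = 67979
B: NₕSₕ = 26397·1 = 26397
C: NₕSₕ = 56755·2 = 113510
Σ NₕSₕ = 207886.
n_A = 50·67979/207886 = 16.350... → 16.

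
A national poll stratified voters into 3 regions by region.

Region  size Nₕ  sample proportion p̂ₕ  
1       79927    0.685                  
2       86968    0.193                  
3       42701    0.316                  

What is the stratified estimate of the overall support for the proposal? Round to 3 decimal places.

0.406

N = 79927 + 86968 + 42701 = 209596.
Overall proportion = Σ (Nₕ/N)·p̂ₕ.
Σ Nₕp̂ₕ = 54749.995 + 16784.824 + 13493.516 = 85028.335.
85028.335 / 209596 = 0.40568... → 0.406.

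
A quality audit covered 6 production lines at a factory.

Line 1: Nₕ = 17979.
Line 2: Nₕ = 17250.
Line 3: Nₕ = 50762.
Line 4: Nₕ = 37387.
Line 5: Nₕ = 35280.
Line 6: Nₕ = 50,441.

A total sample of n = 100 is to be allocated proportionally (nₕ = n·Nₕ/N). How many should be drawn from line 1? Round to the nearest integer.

9

N = 17979 + 17250 + 50762 + 37387 + 35280 + 50441 = 209099.
n_1 = 100·17979/209099 = 8.598... → 9.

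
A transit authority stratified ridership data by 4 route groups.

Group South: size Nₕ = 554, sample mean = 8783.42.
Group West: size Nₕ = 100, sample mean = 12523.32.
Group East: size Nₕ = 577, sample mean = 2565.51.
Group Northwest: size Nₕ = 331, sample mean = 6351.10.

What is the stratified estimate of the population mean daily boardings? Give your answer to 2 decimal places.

6210.54

N = 554 + 100 + 577 + 331 = 1562.
The stratified mean weights each stratum mean by its population share Nₕ/N.
Σ Nₕx̄ₕ = 554·8783.42 + 100·12523.32 + 577·2565.51 + 331·6351.10 = 4866014.68 + 1252332 + 1480299.27 + 2102214.1 = 9700860.05.
Divide by N: 9700860.05 / 1562 = 6210.5378... → 6210.54.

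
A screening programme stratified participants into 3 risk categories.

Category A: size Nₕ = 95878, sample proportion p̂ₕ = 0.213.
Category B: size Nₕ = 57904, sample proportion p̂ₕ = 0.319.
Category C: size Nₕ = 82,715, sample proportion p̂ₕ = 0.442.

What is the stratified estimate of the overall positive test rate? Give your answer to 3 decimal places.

Wₕ = Nₕ/N with N = 236497: 0.4054, 0.2448, 0.3498.
p̂_st = 0.4054·0.213 + 0.2448·0.319 + 0.3498·0.442 ≈ 0.31905... → 0.319.

0.319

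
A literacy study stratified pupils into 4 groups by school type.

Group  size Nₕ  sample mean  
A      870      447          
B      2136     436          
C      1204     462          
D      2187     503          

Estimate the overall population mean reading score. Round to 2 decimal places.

N = 6397; weights Wₕ = Nₕ/N = (0.1360, 0.3339, 0.1882, 0.3419).
x̄_st = Σ Wₕ·x̄ₕ = 0.1360·447 + 0.3339·436 + 0.1882·462 + 0.3419·503 ≈ 465.2955...
→ 465.30.

465.30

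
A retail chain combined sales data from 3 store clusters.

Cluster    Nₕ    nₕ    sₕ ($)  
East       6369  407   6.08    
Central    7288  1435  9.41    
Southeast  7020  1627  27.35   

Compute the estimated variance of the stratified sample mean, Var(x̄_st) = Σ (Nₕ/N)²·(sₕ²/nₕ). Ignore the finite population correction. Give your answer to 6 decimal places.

0.069277

N = 20677; Wₕ = Nₕ/N.
cluster East: (6369/20677)²·6.08²/407 = 0.008617478
cluster Central: (7288/20677)²·9.41²/1435 = 0.007666004
cluster Southeast: (7020/20677)²·27.35²/1627 = 0.052993948
Sum = 0.069277430 → 0.069277.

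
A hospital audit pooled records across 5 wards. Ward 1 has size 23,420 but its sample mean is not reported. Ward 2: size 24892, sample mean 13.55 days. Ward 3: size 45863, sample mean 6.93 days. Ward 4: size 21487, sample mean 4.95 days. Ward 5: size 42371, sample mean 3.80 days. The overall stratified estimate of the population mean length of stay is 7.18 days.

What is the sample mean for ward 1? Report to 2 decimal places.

Σ Nₕx̄ₕ = N·μ, so 23420·x̄_1 = 158033·7.18 − (24892·13.55 + 45863·6.93 + 21487·4.95 + 42371·3.80).
= 1134676.94 − 922487.64 = 212189.3.
x̄_1 = 212189.3 / 23420 = 9.0602... → 9.06.

9.06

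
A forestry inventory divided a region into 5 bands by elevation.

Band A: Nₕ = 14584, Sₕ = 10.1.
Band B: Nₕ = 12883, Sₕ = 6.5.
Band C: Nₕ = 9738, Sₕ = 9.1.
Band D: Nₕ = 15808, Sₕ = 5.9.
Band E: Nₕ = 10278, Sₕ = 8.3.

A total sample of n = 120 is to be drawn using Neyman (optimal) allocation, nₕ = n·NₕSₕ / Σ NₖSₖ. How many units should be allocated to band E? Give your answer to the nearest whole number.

21

A: NₕSₕ = 14584·10.1 = 147298.4
B: NₕSₕ = 12883·6.5 = 83739.5
C: NₕSₕ = 9738·9.1 = 88615.8
D: NₕSₕ = 15808·5.9 = 93267.2
E: NₕSₕ = 10278·8.3 = 85307.4
Σ NₕSₕ = 498228.3.
n_E = 120·85307.4/498228.3 = 20.547... → 21.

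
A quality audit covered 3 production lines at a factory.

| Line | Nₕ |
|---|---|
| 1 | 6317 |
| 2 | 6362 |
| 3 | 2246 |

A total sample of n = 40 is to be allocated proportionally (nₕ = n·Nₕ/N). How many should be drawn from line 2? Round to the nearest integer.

N = 6317 + 6362 + 2246 = 14925.
n_2 = 40·6362/14925 = 17.051... → 17.

17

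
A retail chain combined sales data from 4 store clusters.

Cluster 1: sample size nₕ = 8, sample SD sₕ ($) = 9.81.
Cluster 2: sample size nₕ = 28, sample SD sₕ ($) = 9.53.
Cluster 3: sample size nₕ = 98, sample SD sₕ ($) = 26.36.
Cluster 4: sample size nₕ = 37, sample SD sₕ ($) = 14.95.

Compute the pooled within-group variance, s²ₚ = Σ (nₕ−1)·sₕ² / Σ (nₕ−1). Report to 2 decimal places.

Degrees of freedom: 7 + 27 + 97 + 36 = 167.
Σ(nₕ−1)sₕ² = 7·96.2361 + 27·90.8209 + 97·694.8496 + 36·223.5025 = 78572.3182.
s²ₚ = 78572.3182 / 167 = 470.4929... → 470.49.

470.49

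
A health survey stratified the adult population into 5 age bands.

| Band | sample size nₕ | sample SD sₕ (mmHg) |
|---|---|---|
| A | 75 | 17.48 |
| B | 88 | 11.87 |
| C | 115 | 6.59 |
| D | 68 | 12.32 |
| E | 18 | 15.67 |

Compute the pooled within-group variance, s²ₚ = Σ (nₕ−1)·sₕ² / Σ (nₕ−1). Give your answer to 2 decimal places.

Degrees of freedom: 74 + 87 + 114 + 67 + 17 = 359.
Σ(nₕ−1)sₕ² = 74·305.5504 + 87·140.8969 + 114·43.4281 + 67·151.7824 + 17·245.5489 = 54163.3154.
s²ₚ = 54163.3154 / 359 = 150.8727... → 150.87.

150.87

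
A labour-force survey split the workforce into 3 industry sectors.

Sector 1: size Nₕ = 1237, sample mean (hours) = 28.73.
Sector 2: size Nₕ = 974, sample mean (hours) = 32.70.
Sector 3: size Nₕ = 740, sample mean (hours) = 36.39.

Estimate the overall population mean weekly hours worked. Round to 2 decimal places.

31.96

N = 2951; weights Wₕ = Nₕ/N = (0.4192, 0.3301, 0.2508).
x̄_st = Σ Wₕ·x̄ₕ = 0.4192·28.73 + 0.3301·32.70 + 0.2508·36.39 ≈ 31.9612...
→ 31.96.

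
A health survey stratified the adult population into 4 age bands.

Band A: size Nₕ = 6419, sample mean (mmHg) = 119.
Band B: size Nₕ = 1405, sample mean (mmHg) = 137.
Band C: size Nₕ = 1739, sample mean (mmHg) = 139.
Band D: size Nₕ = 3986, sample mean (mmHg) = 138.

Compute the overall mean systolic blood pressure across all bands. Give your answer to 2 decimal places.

N = 6419 + 1405 + 1739 + 3986 = 13549.
Overall mean = Σ (Nₕ/N)·x̄ₕ — weight by population share, not a simple average.
Σ Nₕx̄ₕ = 6419·119 + 1405·137 + 1739·139 + 3986·138 = 763861 + 192485 + 241721 + 550068 = 1748135.
Divide by N: 1748135 / 13549 = 129.0232... → 129.02.

129.02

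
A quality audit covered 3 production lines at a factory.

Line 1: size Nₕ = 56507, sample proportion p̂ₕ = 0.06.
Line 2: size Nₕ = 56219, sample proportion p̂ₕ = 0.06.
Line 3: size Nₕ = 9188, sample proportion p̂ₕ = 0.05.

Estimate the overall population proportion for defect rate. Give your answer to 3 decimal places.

Wₕ = Nₕ/N with N = 121914: 0.4635, 0.4611, 0.0754.
p̂_st = 0.4635·0.06 + 0.4611·0.06 + 0.0754·0.05 ≈ 0.05925... → 0.059.

0.059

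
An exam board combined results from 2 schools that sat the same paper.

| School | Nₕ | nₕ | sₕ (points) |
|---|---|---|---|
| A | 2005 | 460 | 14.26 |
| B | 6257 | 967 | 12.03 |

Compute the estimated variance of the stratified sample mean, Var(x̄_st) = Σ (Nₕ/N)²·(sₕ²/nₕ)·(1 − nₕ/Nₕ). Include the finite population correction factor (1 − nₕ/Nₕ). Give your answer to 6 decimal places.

0.092631

N = 8262. Term for each stratum: Wₕ²sₕ²/nₕ·(1−nₕ/Nₕ).
Var(x̄_st) = 0.020061052 + 0.072569850 = 0.092630902 → 0.092631.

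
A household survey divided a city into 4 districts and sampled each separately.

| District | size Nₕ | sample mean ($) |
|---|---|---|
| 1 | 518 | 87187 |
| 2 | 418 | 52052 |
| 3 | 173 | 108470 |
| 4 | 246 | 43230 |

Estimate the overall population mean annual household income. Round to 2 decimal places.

71085.23

N = 518 + 418 + 173 + 246 = 1355.
The stratified mean weights each stratum mean by its population share Nₕ/N.
Σ Nₕx̄ₕ = 518·87187 + 418·52052 + 173·108470 + 246·43230 = 45162866 + 21757736 + 18765310 + 10634580 = 96320492.
Divide by N: 96320492 / 1355 = 71085.2339... → 71085.23.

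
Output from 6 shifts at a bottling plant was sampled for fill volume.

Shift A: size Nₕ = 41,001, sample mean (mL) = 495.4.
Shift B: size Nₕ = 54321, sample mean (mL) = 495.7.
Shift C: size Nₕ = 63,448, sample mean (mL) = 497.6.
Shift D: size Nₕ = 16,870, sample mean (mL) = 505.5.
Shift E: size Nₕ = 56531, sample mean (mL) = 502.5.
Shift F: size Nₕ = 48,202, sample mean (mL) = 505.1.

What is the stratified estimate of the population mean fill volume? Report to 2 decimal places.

N = 41001 + 54321 + 63448 + 16870 + 56531 + 48202 = 280373.
Weight each subgroup mean by Nₕ/N and sum.
Σ Nₕx̄ₕ = 41001·495.4 + 54321·495.7 + 63448·497.6 + 16870·505.5 + 56531·502.5 + 48202·505.1 = 20311895.4 + 26926919.7 + 31571724.8 + 8527785 + 28406827.5 + 24346830.2 = 140091982.6.
Divide by N: 140091982.6 / 280373 = 499.6629... → 499.66.

499.66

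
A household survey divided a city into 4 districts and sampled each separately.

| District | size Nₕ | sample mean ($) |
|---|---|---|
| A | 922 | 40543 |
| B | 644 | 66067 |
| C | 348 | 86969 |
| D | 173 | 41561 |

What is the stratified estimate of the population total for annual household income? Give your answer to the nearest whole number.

Estimate total by summing Nₕ·x̄ₕ over strata.
922·40543 + 644·66067 + 348·86969 + 173·41561 = 37380646 + 42547148 + 30265212 + 7190053 = 117383059.

117383059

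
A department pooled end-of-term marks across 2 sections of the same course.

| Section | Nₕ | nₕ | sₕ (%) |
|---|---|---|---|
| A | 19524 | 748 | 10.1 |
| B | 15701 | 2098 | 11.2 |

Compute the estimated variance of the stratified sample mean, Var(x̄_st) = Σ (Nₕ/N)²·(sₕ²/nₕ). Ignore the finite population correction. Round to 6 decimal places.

0.053775

N = 35225; Wₕ = Nₕ/N.
section A: (19524/35225)²·10.1²/748 = 0.041896404
section B: (15701/35225)²·11.2²/2098 = 0.011879090
Sum = 0.053775494 → 0.053775.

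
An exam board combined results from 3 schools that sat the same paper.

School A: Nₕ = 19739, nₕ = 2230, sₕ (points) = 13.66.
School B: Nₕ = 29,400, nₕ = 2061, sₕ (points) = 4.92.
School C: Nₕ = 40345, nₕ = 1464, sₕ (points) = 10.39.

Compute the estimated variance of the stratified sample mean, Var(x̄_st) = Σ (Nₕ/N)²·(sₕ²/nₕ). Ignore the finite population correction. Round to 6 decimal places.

N = 89484; Wₕ = Nₕ/N.
school A: (19739/89484)²·13.66²/2230 = 0.004071515
school B: (29400/89484)²·4.92²/2061 = 0.001267816
school C: (40345/89484)²·10.39²/1464 = 0.014989208
Sum = 0.020328539 → 0.020329.

0.020329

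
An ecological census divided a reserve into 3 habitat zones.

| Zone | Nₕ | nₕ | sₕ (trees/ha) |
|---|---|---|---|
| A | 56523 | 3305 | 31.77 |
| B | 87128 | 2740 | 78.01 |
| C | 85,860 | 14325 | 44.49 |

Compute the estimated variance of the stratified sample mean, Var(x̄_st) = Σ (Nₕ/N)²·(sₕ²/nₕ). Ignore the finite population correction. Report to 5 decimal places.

0.35794

N = 229511; Wₕ = Nₕ/N.
zone A: (56523/229511)²·31.77²/3305 = 0.01852279
zone B: (87128/229511)²·78.01²/2740 = 0.32007995
zone C: (85860/229511)²·44.49²/14325 = 0.01933771
Sum = 0.35794045 → 0.35794.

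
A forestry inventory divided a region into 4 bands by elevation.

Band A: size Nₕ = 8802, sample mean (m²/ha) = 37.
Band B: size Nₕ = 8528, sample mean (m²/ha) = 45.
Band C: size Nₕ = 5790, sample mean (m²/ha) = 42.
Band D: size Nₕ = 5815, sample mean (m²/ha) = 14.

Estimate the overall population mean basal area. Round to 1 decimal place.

35.7

N = 8802 + 8528 + 5790 + 5815 = 28935.
The stratified mean weights each stratum mean by its population share Nₕ/N.
Σ Nₕx̄ₕ = 8802·37 + 8528·45 + 5790·42 + 5815·14 = 325674 + 383760 + 243180 + 81410 = 1034024.
Divide by N: 1034024 / 28935 = 35.736... → 35.7.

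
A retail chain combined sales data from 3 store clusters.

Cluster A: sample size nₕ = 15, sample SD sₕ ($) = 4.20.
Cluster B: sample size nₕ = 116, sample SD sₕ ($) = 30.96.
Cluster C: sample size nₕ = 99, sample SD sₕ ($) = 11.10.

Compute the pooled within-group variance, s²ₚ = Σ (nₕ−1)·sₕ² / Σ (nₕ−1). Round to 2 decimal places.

539.87

Degrees of freedom: 14 + 115 + 98 = 227.
Σ(nₕ−1)sₕ² = 14·17.64 + 115·958.5216 + 98·123.21 = 122551.524.
s²ₚ = 122551.524 / 227 = 539.8746... → 539.87.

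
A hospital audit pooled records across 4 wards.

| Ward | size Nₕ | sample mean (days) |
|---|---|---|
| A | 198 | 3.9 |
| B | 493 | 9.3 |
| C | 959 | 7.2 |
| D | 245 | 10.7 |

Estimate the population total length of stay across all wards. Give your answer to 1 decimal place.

14883.4

A: 198·3.9 = 772.2
B: 493·9.3 = 4584.9
C: 959·7.2 = 6904.8
D: 245·10.7 = 2621.5
τ̂ = Σ Nₕx̄ₕ = 14883.4.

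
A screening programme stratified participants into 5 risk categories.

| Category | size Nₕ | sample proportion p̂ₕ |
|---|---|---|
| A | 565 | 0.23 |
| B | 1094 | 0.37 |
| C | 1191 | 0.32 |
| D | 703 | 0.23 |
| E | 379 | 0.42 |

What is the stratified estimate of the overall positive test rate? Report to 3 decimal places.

Wₕ = Nₕ/N with N = 3932: 0.1437, 0.2782, 0.3029, 0.1788, 0.0964.
p̂_st = 0.1437·0.23 + 0.2782·0.37 + 0.3029·0.32 + 0.1788·0.23 + 0.0964·0.42 ≈ 0.31453... → 0.315.

0.315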